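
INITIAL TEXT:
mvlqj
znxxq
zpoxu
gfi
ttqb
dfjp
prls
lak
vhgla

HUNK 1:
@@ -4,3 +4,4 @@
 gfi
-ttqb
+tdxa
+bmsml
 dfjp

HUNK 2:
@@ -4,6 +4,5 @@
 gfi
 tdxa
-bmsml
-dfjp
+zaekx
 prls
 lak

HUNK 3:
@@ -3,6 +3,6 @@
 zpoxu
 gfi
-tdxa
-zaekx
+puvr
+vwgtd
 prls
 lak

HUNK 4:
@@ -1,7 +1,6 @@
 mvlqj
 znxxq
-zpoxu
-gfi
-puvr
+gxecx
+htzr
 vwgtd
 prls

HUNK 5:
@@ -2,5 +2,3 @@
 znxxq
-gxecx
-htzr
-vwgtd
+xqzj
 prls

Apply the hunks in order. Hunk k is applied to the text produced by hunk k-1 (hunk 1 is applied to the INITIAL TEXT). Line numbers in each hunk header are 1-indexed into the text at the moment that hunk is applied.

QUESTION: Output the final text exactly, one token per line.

Hunk 1: at line 4 remove [ttqb] add [tdxa,bmsml] -> 10 lines: mvlqj znxxq zpoxu gfi tdxa bmsml dfjp prls lak vhgla
Hunk 2: at line 4 remove [bmsml,dfjp] add [zaekx] -> 9 lines: mvlqj znxxq zpoxu gfi tdxa zaekx prls lak vhgla
Hunk 3: at line 3 remove [tdxa,zaekx] add [puvr,vwgtd] -> 9 lines: mvlqj znxxq zpoxu gfi puvr vwgtd prls lak vhgla
Hunk 4: at line 1 remove [zpoxu,gfi,puvr] add [gxecx,htzr] -> 8 lines: mvlqj znxxq gxecx htzr vwgtd prls lak vhgla
Hunk 5: at line 2 remove [gxecx,htzr,vwgtd] add [xqzj] -> 6 lines: mvlqj znxxq xqzj prls lak vhgla

Answer: mvlqj
znxxq
xqzj
prls
lak
vhgla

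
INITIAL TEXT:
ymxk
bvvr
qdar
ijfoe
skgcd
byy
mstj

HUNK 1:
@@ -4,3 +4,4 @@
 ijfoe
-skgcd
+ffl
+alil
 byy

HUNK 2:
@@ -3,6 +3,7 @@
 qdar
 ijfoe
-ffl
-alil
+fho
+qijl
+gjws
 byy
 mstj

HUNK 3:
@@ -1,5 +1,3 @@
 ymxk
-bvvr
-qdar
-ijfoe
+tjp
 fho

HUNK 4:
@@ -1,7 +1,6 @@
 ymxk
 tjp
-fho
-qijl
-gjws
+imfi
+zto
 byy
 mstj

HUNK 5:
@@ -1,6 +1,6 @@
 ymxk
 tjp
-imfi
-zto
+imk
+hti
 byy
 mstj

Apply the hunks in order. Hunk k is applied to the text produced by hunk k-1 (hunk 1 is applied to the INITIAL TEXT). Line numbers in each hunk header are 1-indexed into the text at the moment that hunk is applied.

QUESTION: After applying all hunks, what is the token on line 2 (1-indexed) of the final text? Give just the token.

Hunk 1: at line 4 remove [skgcd] add [ffl,alil] -> 8 lines: ymxk bvvr qdar ijfoe ffl alil byy mstj
Hunk 2: at line 3 remove [ffl,alil] add [fho,qijl,gjws] -> 9 lines: ymxk bvvr qdar ijfoe fho qijl gjws byy mstj
Hunk 3: at line 1 remove [bvvr,qdar,ijfoe] add [tjp] -> 7 lines: ymxk tjp fho qijl gjws byy mstj
Hunk 4: at line 1 remove [fho,qijl,gjws] add [imfi,zto] -> 6 lines: ymxk tjp imfi zto byy mstj
Hunk 5: at line 1 remove [imfi,zto] add [imk,hti] -> 6 lines: ymxk tjp imk hti byy mstj
Final line 2: tjp

Answer: tjp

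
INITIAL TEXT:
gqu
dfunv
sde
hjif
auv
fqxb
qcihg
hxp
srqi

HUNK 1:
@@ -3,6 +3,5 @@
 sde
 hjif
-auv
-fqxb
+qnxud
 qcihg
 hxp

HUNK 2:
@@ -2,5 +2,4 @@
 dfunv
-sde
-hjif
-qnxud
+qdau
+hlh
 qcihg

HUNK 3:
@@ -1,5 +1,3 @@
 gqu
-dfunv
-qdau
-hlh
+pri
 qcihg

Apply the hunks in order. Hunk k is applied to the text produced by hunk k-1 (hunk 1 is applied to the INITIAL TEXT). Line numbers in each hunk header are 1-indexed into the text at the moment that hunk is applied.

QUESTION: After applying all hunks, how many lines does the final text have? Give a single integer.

Answer: 5

Derivation:
Hunk 1: at line 3 remove [auv,fqxb] add [qnxud] -> 8 lines: gqu dfunv sde hjif qnxud qcihg hxp srqi
Hunk 2: at line 2 remove [sde,hjif,qnxud] add [qdau,hlh] -> 7 lines: gqu dfunv qdau hlh qcihg hxp srqi
Hunk 3: at line 1 remove [dfunv,qdau,hlh] add [pri] -> 5 lines: gqu pri qcihg hxp srqi
Final line count: 5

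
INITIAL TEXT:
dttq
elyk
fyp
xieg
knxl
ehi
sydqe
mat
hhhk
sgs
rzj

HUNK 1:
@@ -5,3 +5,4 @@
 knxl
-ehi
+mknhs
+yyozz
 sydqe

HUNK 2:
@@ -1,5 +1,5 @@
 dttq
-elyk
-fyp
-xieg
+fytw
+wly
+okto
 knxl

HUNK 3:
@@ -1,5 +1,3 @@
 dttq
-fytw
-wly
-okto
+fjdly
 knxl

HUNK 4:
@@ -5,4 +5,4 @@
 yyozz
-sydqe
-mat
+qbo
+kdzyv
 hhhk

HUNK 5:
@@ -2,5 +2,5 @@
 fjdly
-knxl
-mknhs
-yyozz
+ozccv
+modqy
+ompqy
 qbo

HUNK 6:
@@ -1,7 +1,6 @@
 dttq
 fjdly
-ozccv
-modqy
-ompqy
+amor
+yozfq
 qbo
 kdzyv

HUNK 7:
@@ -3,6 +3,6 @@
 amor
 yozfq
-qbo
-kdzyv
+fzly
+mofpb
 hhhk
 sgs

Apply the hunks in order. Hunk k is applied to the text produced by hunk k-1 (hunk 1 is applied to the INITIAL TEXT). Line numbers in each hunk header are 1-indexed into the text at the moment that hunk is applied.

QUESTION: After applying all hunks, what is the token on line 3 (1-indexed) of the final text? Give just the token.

Answer: amor

Derivation:
Hunk 1: at line 5 remove [ehi] add [mknhs,yyozz] -> 12 lines: dttq elyk fyp xieg knxl mknhs yyozz sydqe mat hhhk sgs rzj
Hunk 2: at line 1 remove [elyk,fyp,xieg] add [fytw,wly,okto] -> 12 lines: dttq fytw wly okto knxl mknhs yyozz sydqe mat hhhk sgs rzj
Hunk 3: at line 1 remove [fytw,wly,okto] add [fjdly] -> 10 lines: dttq fjdly knxl mknhs yyozz sydqe mat hhhk sgs rzj
Hunk 4: at line 5 remove [sydqe,mat] add [qbo,kdzyv] -> 10 lines: dttq fjdly knxl mknhs yyozz qbo kdzyv hhhk sgs rzj
Hunk 5: at line 2 remove [knxl,mknhs,yyozz] add [ozccv,modqy,ompqy] -> 10 lines: dttq fjdly ozccv modqy ompqy qbo kdzyv hhhk sgs rzj
Hunk 6: at line 1 remove [ozccv,modqy,ompqy] add [amor,yozfq] -> 9 lines: dttq fjdly amor yozfq qbo kdzyv hhhk sgs rzj
Hunk 7: at line 3 remove [qbo,kdzyv] add [fzly,mofpb] -> 9 lines: dttq fjdly amor yozfq fzly mofpb hhhk sgs rzj
Final line 3: amor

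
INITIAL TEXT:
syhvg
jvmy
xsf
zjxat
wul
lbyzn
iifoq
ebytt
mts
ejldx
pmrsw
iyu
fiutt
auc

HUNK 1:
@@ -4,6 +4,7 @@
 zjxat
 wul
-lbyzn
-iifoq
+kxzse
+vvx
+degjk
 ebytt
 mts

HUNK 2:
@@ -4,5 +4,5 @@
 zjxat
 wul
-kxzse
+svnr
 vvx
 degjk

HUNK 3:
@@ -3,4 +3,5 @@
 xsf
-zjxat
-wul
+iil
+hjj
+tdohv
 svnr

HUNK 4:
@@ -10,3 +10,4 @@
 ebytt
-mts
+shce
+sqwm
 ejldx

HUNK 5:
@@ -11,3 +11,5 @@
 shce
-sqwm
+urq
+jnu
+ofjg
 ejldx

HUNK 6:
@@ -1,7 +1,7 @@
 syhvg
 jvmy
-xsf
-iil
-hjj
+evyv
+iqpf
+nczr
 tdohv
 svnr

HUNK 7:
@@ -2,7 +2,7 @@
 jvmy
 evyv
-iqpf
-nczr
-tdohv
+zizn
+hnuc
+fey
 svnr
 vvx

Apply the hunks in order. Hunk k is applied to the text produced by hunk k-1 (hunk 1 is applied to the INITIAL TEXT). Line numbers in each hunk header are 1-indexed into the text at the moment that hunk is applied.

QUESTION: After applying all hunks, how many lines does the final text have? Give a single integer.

Hunk 1: at line 4 remove [lbyzn,iifoq] add [kxzse,vvx,degjk] -> 15 lines: syhvg jvmy xsf zjxat wul kxzse vvx degjk ebytt mts ejldx pmrsw iyu fiutt auc
Hunk 2: at line 4 remove [kxzse] add [svnr] -> 15 lines: syhvg jvmy xsf zjxat wul svnr vvx degjk ebytt mts ejldx pmrsw iyu fiutt auc
Hunk 3: at line 3 remove [zjxat,wul] add [iil,hjj,tdohv] -> 16 lines: syhvg jvmy xsf iil hjj tdohv svnr vvx degjk ebytt mts ejldx pmrsw iyu fiutt auc
Hunk 4: at line 10 remove [mts] add [shce,sqwm] -> 17 lines: syhvg jvmy xsf iil hjj tdohv svnr vvx degjk ebytt shce sqwm ejldx pmrsw iyu fiutt auc
Hunk 5: at line 11 remove [sqwm] add [urq,jnu,ofjg] -> 19 lines: syhvg jvmy xsf iil hjj tdohv svnr vvx degjk ebytt shce urq jnu ofjg ejldx pmrsw iyu fiutt auc
Hunk 6: at line 1 remove [xsf,iil,hjj] add [evyv,iqpf,nczr] -> 19 lines: syhvg jvmy evyv iqpf nczr tdohv svnr vvx degjk ebytt shce urq jnu ofjg ejldx pmrsw iyu fiutt auc
Hunk 7: at line 2 remove [iqpf,nczr,tdohv] add [zizn,hnuc,fey] -> 19 lines: syhvg jvmy evyv zizn hnuc fey svnr vvx degjk ebytt shce urq jnu ofjg ejldx pmrsw iyu fiutt auc
Final line count: 19

Answer: 19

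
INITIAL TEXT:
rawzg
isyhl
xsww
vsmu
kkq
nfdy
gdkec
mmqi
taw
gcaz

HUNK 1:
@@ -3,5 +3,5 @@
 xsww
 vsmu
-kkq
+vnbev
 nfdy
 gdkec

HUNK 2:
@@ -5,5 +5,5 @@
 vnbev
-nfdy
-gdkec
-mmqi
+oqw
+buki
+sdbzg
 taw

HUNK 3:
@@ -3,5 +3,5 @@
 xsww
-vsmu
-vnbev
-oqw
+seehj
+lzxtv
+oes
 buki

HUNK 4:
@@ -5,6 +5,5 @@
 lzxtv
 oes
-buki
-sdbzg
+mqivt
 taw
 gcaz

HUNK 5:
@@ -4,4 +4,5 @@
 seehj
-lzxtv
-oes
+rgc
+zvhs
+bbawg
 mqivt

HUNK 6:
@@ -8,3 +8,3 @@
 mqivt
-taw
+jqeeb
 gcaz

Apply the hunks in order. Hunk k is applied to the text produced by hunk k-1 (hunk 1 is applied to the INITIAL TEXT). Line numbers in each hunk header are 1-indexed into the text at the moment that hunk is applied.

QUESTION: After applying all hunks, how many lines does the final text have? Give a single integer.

Answer: 10

Derivation:
Hunk 1: at line 3 remove [kkq] add [vnbev] -> 10 lines: rawzg isyhl xsww vsmu vnbev nfdy gdkec mmqi taw gcaz
Hunk 2: at line 5 remove [nfdy,gdkec,mmqi] add [oqw,buki,sdbzg] -> 10 lines: rawzg isyhl xsww vsmu vnbev oqw buki sdbzg taw gcaz
Hunk 3: at line 3 remove [vsmu,vnbev,oqw] add [seehj,lzxtv,oes] -> 10 lines: rawzg isyhl xsww seehj lzxtv oes buki sdbzg taw gcaz
Hunk 4: at line 5 remove [buki,sdbzg] add [mqivt] -> 9 lines: rawzg isyhl xsww seehj lzxtv oes mqivt taw gcaz
Hunk 5: at line 4 remove [lzxtv,oes] add [rgc,zvhs,bbawg] -> 10 lines: rawzg isyhl xsww seehj rgc zvhs bbawg mqivt taw gcaz
Hunk 6: at line 8 remove [taw] add [jqeeb] -> 10 lines: rawzg isyhl xsww seehj rgc zvhs bbawg mqivt jqeeb gcaz
Final line count: 10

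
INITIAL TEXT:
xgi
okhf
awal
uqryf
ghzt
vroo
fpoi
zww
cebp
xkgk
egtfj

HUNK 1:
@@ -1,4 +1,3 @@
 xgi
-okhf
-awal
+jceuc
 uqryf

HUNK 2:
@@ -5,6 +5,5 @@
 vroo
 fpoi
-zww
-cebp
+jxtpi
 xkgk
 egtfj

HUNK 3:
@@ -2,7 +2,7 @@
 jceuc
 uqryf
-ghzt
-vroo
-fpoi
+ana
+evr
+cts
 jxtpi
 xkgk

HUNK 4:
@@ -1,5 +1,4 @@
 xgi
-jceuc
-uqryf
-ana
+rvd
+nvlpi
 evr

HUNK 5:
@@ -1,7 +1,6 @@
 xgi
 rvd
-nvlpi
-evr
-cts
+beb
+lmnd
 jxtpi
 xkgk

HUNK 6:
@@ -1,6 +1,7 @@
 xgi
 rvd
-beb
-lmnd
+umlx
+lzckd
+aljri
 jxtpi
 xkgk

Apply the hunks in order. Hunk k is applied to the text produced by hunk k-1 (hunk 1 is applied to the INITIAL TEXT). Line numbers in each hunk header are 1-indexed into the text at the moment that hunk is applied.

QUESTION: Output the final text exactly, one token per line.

Answer: xgi
rvd
umlx
lzckd
aljri
jxtpi
xkgk
egtfj

Derivation:
Hunk 1: at line 1 remove [okhf,awal] add [jceuc] -> 10 lines: xgi jceuc uqryf ghzt vroo fpoi zww cebp xkgk egtfj
Hunk 2: at line 5 remove [zww,cebp] add [jxtpi] -> 9 lines: xgi jceuc uqryf ghzt vroo fpoi jxtpi xkgk egtfj
Hunk 3: at line 2 remove [ghzt,vroo,fpoi] add [ana,evr,cts] -> 9 lines: xgi jceuc uqryf ana evr cts jxtpi xkgk egtfj
Hunk 4: at line 1 remove [jceuc,uqryf,ana] add [rvd,nvlpi] -> 8 lines: xgi rvd nvlpi evr cts jxtpi xkgk egtfj
Hunk 5: at line 1 remove [nvlpi,evr,cts] add [beb,lmnd] -> 7 lines: xgi rvd beb lmnd jxtpi xkgk egtfj
Hunk 6: at line 1 remove [beb,lmnd] add [umlx,lzckd,aljri] -> 8 lines: xgi rvd umlx lzckd aljri jxtpi xkgk egtfj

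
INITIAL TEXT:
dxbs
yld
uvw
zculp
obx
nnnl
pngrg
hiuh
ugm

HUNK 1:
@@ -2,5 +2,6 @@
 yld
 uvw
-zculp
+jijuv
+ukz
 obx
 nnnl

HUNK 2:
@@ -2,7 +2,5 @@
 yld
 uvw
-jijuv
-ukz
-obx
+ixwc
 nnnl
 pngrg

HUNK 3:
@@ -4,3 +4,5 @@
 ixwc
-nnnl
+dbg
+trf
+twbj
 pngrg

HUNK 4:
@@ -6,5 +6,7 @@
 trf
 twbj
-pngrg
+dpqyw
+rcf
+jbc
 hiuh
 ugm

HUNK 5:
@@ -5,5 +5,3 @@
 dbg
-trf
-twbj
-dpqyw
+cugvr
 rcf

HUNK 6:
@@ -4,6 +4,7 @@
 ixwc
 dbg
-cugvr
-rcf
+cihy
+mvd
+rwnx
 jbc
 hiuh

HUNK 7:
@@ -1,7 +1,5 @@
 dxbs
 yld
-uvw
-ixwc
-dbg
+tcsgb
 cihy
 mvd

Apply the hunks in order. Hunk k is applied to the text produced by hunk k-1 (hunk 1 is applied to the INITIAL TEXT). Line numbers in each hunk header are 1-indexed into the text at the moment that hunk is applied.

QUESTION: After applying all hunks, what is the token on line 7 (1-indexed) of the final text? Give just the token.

Hunk 1: at line 2 remove [zculp] add [jijuv,ukz] -> 10 lines: dxbs yld uvw jijuv ukz obx nnnl pngrg hiuh ugm
Hunk 2: at line 2 remove [jijuv,ukz,obx] add [ixwc] -> 8 lines: dxbs yld uvw ixwc nnnl pngrg hiuh ugm
Hunk 3: at line 4 remove [nnnl] add [dbg,trf,twbj] -> 10 lines: dxbs yld uvw ixwc dbg trf twbj pngrg hiuh ugm
Hunk 4: at line 6 remove [pngrg] add [dpqyw,rcf,jbc] -> 12 lines: dxbs yld uvw ixwc dbg trf twbj dpqyw rcf jbc hiuh ugm
Hunk 5: at line 5 remove [trf,twbj,dpqyw] add [cugvr] -> 10 lines: dxbs yld uvw ixwc dbg cugvr rcf jbc hiuh ugm
Hunk 6: at line 4 remove [cugvr,rcf] add [cihy,mvd,rwnx] -> 11 lines: dxbs yld uvw ixwc dbg cihy mvd rwnx jbc hiuh ugm
Hunk 7: at line 1 remove [uvw,ixwc,dbg] add [tcsgb] -> 9 lines: dxbs yld tcsgb cihy mvd rwnx jbc hiuh ugm
Final line 7: jbc

Answer: jbc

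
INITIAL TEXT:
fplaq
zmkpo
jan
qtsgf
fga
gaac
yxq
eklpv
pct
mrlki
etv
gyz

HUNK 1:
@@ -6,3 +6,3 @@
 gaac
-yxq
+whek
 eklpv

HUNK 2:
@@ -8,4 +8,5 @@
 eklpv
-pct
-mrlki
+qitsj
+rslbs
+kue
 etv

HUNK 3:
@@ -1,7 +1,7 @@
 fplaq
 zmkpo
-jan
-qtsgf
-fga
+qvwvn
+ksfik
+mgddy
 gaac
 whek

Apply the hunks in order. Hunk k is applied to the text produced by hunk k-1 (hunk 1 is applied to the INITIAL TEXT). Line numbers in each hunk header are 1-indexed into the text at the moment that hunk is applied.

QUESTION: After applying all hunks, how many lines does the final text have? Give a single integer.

Hunk 1: at line 6 remove [yxq] add [whek] -> 12 lines: fplaq zmkpo jan qtsgf fga gaac whek eklpv pct mrlki etv gyz
Hunk 2: at line 8 remove [pct,mrlki] add [qitsj,rslbs,kue] -> 13 lines: fplaq zmkpo jan qtsgf fga gaac whek eklpv qitsj rslbs kue etv gyz
Hunk 3: at line 1 remove [jan,qtsgf,fga] add [qvwvn,ksfik,mgddy] -> 13 lines: fplaq zmkpo qvwvn ksfik mgddy gaac whek eklpv qitsj rslbs kue etv gyz
Final line count: 13

Answer: 13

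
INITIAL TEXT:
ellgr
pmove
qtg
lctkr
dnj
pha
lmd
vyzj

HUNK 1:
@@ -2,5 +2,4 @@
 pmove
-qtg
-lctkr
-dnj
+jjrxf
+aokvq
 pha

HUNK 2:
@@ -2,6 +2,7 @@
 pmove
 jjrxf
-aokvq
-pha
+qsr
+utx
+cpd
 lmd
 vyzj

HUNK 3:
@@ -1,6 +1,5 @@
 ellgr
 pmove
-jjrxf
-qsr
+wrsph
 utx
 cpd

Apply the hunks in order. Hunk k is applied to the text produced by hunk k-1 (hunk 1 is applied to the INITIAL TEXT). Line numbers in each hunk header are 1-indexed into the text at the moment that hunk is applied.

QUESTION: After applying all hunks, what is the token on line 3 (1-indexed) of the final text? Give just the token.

Answer: wrsph

Derivation:
Hunk 1: at line 2 remove [qtg,lctkr,dnj] add [jjrxf,aokvq] -> 7 lines: ellgr pmove jjrxf aokvq pha lmd vyzj
Hunk 2: at line 2 remove [aokvq,pha] add [qsr,utx,cpd] -> 8 lines: ellgr pmove jjrxf qsr utx cpd lmd vyzj
Hunk 3: at line 1 remove [jjrxf,qsr] add [wrsph] -> 7 lines: ellgr pmove wrsph utx cpd lmd vyzj
Final line 3: wrsph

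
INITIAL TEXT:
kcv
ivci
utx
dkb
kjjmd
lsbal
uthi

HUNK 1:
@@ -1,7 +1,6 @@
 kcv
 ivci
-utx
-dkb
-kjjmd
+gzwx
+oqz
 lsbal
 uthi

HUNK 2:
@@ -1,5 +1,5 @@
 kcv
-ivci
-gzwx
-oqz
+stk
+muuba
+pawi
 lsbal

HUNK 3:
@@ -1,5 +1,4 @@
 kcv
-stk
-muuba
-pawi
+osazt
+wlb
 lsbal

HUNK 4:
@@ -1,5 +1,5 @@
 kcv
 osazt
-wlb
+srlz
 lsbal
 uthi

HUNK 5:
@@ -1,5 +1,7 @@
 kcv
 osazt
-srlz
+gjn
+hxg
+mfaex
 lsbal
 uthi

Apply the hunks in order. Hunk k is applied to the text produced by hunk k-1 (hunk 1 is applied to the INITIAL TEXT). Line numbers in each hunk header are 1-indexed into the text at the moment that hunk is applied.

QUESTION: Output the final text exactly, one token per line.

Hunk 1: at line 1 remove [utx,dkb,kjjmd] add [gzwx,oqz] -> 6 lines: kcv ivci gzwx oqz lsbal uthi
Hunk 2: at line 1 remove [ivci,gzwx,oqz] add [stk,muuba,pawi] -> 6 lines: kcv stk muuba pawi lsbal uthi
Hunk 3: at line 1 remove [stk,muuba,pawi] add [osazt,wlb] -> 5 lines: kcv osazt wlb lsbal uthi
Hunk 4: at line 1 remove [wlb] add [srlz] -> 5 lines: kcv osazt srlz lsbal uthi
Hunk 5: at line 1 remove [srlz] add [gjn,hxg,mfaex] -> 7 lines: kcv osazt gjn hxg mfaex lsbal uthi

Answer: kcv
osazt
gjn
hxg
mfaex
lsbal
uthi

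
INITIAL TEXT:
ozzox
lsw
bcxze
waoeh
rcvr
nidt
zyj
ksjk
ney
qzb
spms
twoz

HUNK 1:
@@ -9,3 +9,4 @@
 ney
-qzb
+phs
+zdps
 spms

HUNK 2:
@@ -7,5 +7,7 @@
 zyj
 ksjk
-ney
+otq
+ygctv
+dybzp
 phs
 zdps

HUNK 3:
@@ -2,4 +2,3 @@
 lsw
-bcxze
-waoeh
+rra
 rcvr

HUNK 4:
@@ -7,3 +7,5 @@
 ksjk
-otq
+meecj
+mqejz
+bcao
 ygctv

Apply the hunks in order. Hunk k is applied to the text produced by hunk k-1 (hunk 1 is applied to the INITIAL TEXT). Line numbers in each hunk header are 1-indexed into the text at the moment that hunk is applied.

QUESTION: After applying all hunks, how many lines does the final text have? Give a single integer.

Hunk 1: at line 9 remove [qzb] add [phs,zdps] -> 13 lines: ozzox lsw bcxze waoeh rcvr nidt zyj ksjk ney phs zdps spms twoz
Hunk 2: at line 7 remove [ney] add [otq,ygctv,dybzp] -> 15 lines: ozzox lsw bcxze waoeh rcvr nidt zyj ksjk otq ygctv dybzp phs zdps spms twoz
Hunk 3: at line 2 remove [bcxze,waoeh] add [rra] -> 14 lines: ozzox lsw rra rcvr nidt zyj ksjk otq ygctv dybzp phs zdps spms twoz
Hunk 4: at line 7 remove [otq] add [meecj,mqejz,bcao] -> 16 lines: ozzox lsw rra rcvr nidt zyj ksjk meecj mqejz bcao ygctv dybzp phs zdps spms twoz
Final line count: 16

Answer: 16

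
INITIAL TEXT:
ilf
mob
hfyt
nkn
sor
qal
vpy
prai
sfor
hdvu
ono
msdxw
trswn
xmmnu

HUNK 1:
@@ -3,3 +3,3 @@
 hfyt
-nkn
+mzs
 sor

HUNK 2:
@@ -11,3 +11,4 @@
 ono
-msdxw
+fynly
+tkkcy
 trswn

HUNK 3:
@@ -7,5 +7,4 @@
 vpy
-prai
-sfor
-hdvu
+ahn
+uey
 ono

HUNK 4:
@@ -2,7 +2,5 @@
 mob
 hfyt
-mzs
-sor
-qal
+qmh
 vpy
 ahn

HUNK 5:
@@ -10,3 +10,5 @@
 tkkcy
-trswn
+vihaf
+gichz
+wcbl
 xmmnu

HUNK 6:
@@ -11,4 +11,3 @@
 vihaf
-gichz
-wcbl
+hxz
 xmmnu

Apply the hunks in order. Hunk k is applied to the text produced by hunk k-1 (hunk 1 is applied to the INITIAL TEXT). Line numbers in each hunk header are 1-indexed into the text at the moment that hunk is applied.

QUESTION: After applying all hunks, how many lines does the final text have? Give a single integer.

Hunk 1: at line 3 remove [nkn] add [mzs] -> 14 lines: ilf mob hfyt mzs sor qal vpy prai sfor hdvu ono msdxw trswn xmmnu
Hunk 2: at line 11 remove [msdxw] add [fynly,tkkcy] -> 15 lines: ilf mob hfyt mzs sor qal vpy prai sfor hdvu ono fynly tkkcy trswn xmmnu
Hunk 3: at line 7 remove [prai,sfor,hdvu] add [ahn,uey] -> 14 lines: ilf mob hfyt mzs sor qal vpy ahn uey ono fynly tkkcy trswn xmmnu
Hunk 4: at line 2 remove [mzs,sor,qal] add [qmh] -> 12 lines: ilf mob hfyt qmh vpy ahn uey ono fynly tkkcy trswn xmmnu
Hunk 5: at line 10 remove [trswn] add [vihaf,gichz,wcbl] -> 14 lines: ilf mob hfyt qmh vpy ahn uey ono fynly tkkcy vihaf gichz wcbl xmmnu
Hunk 6: at line 11 remove [gichz,wcbl] add [hxz] -> 13 lines: ilf mob hfyt qmh vpy ahn uey ono fynly tkkcy vihaf hxz xmmnu
Final line count: 13

Answer: 13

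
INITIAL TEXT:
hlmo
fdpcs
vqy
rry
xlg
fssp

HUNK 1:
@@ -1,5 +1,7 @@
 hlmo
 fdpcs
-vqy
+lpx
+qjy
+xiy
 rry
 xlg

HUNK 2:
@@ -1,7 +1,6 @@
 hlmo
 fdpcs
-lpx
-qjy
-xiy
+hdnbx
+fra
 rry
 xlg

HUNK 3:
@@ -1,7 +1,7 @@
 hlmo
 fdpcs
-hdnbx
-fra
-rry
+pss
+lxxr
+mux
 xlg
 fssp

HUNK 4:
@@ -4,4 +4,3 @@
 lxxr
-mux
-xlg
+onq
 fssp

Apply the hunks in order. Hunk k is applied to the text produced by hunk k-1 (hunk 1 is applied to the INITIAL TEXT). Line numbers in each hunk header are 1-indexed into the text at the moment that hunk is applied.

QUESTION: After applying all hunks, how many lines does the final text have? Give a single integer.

Answer: 6

Derivation:
Hunk 1: at line 1 remove [vqy] add [lpx,qjy,xiy] -> 8 lines: hlmo fdpcs lpx qjy xiy rry xlg fssp
Hunk 2: at line 1 remove [lpx,qjy,xiy] add [hdnbx,fra] -> 7 lines: hlmo fdpcs hdnbx fra rry xlg fssp
Hunk 3: at line 1 remove [hdnbx,fra,rry] add [pss,lxxr,mux] -> 7 lines: hlmo fdpcs pss lxxr mux xlg fssp
Hunk 4: at line 4 remove [mux,xlg] add [onq] -> 6 lines: hlmo fdpcs pss lxxr onq fssp
Final line count: 6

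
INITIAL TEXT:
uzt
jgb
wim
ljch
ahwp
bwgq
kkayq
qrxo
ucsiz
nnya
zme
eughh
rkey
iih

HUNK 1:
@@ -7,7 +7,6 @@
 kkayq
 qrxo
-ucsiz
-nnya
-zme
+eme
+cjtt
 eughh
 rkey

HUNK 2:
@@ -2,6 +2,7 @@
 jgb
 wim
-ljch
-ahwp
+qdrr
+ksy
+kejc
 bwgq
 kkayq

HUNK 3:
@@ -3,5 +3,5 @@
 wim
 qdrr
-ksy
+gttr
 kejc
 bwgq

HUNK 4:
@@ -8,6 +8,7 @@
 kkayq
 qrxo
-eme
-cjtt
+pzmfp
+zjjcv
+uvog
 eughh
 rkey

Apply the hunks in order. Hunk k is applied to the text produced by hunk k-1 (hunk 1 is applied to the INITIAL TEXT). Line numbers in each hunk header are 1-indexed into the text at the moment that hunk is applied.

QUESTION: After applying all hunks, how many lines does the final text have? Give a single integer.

Answer: 15

Derivation:
Hunk 1: at line 7 remove [ucsiz,nnya,zme] add [eme,cjtt] -> 13 lines: uzt jgb wim ljch ahwp bwgq kkayq qrxo eme cjtt eughh rkey iih
Hunk 2: at line 2 remove [ljch,ahwp] add [qdrr,ksy,kejc] -> 14 lines: uzt jgb wim qdrr ksy kejc bwgq kkayq qrxo eme cjtt eughh rkey iih
Hunk 3: at line 3 remove [ksy] add [gttr] -> 14 lines: uzt jgb wim qdrr gttr kejc bwgq kkayq qrxo eme cjtt eughh rkey iih
Hunk 4: at line 8 remove [eme,cjtt] add [pzmfp,zjjcv,uvog] -> 15 lines: uzt jgb wim qdrr gttr kejc bwgq kkayq qrxo pzmfp zjjcv uvog eughh rkey iih
Final line count: 15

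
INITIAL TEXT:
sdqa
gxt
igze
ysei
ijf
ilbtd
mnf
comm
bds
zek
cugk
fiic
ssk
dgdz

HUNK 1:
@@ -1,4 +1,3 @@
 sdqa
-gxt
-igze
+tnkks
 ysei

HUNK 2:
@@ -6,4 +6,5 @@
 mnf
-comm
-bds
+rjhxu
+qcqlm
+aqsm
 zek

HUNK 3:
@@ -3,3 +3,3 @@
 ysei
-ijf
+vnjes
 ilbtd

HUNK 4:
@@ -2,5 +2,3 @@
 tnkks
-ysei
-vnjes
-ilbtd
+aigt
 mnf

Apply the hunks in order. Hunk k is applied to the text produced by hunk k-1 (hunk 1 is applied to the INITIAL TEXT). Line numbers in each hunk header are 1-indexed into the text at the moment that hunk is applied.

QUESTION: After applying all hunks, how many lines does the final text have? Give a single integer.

Hunk 1: at line 1 remove [gxt,igze] add [tnkks] -> 13 lines: sdqa tnkks ysei ijf ilbtd mnf comm bds zek cugk fiic ssk dgdz
Hunk 2: at line 6 remove [comm,bds] add [rjhxu,qcqlm,aqsm] -> 14 lines: sdqa tnkks ysei ijf ilbtd mnf rjhxu qcqlm aqsm zek cugk fiic ssk dgdz
Hunk 3: at line 3 remove [ijf] add [vnjes] -> 14 lines: sdqa tnkks ysei vnjes ilbtd mnf rjhxu qcqlm aqsm zek cugk fiic ssk dgdz
Hunk 4: at line 2 remove [ysei,vnjes,ilbtd] add [aigt] -> 12 lines: sdqa tnkks aigt mnf rjhxu qcqlm aqsm zek cugk fiic ssk dgdz
Final line count: 12

Answer: 12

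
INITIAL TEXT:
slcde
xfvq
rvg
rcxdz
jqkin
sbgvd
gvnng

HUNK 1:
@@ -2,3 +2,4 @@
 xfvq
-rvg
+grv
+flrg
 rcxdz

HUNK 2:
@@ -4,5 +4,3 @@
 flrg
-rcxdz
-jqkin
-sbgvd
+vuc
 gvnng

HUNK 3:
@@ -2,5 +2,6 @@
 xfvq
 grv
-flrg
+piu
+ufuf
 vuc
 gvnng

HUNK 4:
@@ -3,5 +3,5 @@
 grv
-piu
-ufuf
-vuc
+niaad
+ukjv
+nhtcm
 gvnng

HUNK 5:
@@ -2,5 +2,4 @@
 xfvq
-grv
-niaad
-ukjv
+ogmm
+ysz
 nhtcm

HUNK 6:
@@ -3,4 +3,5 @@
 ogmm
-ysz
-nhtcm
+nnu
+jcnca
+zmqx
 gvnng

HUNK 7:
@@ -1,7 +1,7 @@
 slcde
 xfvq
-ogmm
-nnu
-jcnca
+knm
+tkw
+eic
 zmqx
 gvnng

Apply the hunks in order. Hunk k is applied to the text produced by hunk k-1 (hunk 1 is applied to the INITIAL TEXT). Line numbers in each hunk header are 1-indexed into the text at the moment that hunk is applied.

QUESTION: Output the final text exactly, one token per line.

Hunk 1: at line 2 remove [rvg] add [grv,flrg] -> 8 lines: slcde xfvq grv flrg rcxdz jqkin sbgvd gvnng
Hunk 2: at line 4 remove [rcxdz,jqkin,sbgvd] add [vuc] -> 6 lines: slcde xfvq grv flrg vuc gvnng
Hunk 3: at line 2 remove [flrg] add [piu,ufuf] -> 7 lines: slcde xfvq grv piu ufuf vuc gvnng
Hunk 4: at line 3 remove [piu,ufuf,vuc] add [niaad,ukjv,nhtcm] -> 7 lines: slcde xfvq grv niaad ukjv nhtcm gvnng
Hunk 5: at line 2 remove [grv,niaad,ukjv] add [ogmm,ysz] -> 6 lines: slcde xfvq ogmm ysz nhtcm gvnng
Hunk 6: at line 3 remove [ysz,nhtcm] add [nnu,jcnca,zmqx] -> 7 lines: slcde xfvq ogmm nnu jcnca zmqx gvnng
Hunk 7: at line 1 remove [ogmm,nnu,jcnca] add [knm,tkw,eic] -> 7 lines: slcde xfvq knm tkw eic zmqx gvnng

Answer: slcde
xfvq
knm
tkw
eic
zmqx
gvnng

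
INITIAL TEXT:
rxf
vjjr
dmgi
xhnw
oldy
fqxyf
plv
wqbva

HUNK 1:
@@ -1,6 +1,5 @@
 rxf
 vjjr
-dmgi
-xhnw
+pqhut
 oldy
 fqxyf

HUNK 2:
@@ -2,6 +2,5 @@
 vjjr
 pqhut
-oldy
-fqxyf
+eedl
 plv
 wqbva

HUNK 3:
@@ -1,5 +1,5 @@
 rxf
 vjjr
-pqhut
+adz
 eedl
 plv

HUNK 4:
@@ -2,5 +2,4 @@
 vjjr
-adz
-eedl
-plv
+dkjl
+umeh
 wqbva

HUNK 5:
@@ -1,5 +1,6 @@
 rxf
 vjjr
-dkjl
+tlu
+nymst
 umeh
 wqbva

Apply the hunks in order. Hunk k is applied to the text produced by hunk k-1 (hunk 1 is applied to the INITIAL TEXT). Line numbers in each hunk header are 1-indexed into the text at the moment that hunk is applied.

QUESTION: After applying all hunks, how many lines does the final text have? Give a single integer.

Answer: 6

Derivation:
Hunk 1: at line 1 remove [dmgi,xhnw] add [pqhut] -> 7 lines: rxf vjjr pqhut oldy fqxyf plv wqbva
Hunk 2: at line 2 remove [oldy,fqxyf] add [eedl] -> 6 lines: rxf vjjr pqhut eedl plv wqbva
Hunk 3: at line 1 remove [pqhut] add [adz] -> 6 lines: rxf vjjr adz eedl plv wqbva
Hunk 4: at line 2 remove [adz,eedl,plv] add [dkjl,umeh] -> 5 lines: rxf vjjr dkjl umeh wqbva
Hunk 5: at line 1 remove [dkjl] add [tlu,nymst] -> 6 lines: rxf vjjr tlu nymst umeh wqbva
Final line count: 6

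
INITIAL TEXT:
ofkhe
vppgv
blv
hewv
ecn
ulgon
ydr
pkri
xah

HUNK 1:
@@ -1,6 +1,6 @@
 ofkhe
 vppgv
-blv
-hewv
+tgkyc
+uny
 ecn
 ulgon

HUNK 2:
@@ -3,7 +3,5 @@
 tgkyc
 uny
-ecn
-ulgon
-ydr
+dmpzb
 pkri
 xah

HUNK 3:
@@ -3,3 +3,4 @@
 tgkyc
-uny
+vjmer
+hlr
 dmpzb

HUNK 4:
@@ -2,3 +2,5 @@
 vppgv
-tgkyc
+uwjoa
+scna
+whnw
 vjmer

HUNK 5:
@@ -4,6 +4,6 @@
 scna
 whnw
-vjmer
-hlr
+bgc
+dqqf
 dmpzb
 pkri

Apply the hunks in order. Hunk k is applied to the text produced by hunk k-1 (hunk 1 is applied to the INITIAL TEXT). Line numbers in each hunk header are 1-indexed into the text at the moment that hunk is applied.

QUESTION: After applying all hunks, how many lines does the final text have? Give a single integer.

Answer: 10

Derivation:
Hunk 1: at line 1 remove [blv,hewv] add [tgkyc,uny] -> 9 lines: ofkhe vppgv tgkyc uny ecn ulgon ydr pkri xah
Hunk 2: at line 3 remove [ecn,ulgon,ydr] add [dmpzb] -> 7 lines: ofkhe vppgv tgkyc uny dmpzb pkri xah
Hunk 3: at line 3 remove [uny] add [vjmer,hlr] -> 8 lines: ofkhe vppgv tgkyc vjmer hlr dmpzb pkri xah
Hunk 4: at line 2 remove [tgkyc] add [uwjoa,scna,whnw] -> 10 lines: ofkhe vppgv uwjoa scna whnw vjmer hlr dmpzb pkri xah
Hunk 5: at line 4 remove [vjmer,hlr] add [bgc,dqqf] -> 10 lines: ofkhe vppgv uwjoa scna whnw bgc dqqf dmpzb pkri xah
Final line count: 10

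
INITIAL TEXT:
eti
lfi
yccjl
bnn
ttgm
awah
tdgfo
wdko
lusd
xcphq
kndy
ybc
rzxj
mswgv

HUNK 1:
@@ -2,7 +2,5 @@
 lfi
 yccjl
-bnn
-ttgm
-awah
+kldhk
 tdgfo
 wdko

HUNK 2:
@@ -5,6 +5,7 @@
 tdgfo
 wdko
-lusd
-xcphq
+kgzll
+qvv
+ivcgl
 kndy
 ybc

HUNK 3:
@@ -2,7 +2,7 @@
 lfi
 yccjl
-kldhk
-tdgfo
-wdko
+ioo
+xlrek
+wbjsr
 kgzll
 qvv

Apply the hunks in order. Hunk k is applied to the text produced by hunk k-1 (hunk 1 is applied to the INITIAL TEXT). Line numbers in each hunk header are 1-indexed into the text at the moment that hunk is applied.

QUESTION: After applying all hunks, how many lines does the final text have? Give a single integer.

Answer: 13

Derivation:
Hunk 1: at line 2 remove [bnn,ttgm,awah] add [kldhk] -> 12 lines: eti lfi yccjl kldhk tdgfo wdko lusd xcphq kndy ybc rzxj mswgv
Hunk 2: at line 5 remove [lusd,xcphq] add [kgzll,qvv,ivcgl] -> 13 lines: eti lfi yccjl kldhk tdgfo wdko kgzll qvv ivcgl kndy ybc rzxj mswgv
Hunk 3: at line 2 remove [kldhk,tdgfo,wdko] add [ioo,xlrek,wbjsr] -> 13 lines: eti lfi yccjl ioo xlrek wbjsr kgzll qvv ivcgl kndy ybc rzxj mswgv
Final line count: 13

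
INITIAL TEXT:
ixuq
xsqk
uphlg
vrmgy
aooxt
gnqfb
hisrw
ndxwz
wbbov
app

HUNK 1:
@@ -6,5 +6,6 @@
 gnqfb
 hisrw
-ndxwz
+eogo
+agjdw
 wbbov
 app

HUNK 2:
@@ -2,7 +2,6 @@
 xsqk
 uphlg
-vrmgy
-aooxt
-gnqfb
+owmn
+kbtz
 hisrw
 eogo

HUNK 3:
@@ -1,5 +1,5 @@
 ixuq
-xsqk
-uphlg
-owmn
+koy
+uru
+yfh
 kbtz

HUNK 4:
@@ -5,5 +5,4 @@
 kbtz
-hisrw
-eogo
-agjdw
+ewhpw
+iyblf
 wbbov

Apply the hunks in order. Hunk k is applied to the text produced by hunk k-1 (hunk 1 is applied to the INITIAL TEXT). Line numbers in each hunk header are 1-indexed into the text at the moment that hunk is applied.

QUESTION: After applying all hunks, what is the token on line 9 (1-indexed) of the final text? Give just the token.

Answer: app

Derivation:
Hunk 1: at line 6 remove [ndxwz] add [eogo,agjdw] -> 11 lines: ixuq xsqk uphlg vrmgy aooxt gnqfb hisrw eogo agjdw wbbov app
Hunk 2: at line 2 remove [vrmgy,aooxt,gnqfb] add [owmn,kbtz] -> 10 lines: ixuq xsqk uphlg owmn kbtz hisrw eogo agjdw wbbov app
Hunk 3: at line 1 remove [xsqk,uphlg,owmn] add [koy,uru,yfh] -> 10 lines: ixuq koy uru yfh kbtz hisrw eogo agjdw wbbov app
Hunk 4: at line 5 remove [hisrw,eogo,agjdw] add [ewhpw,iyblf] -> 9 lines: ixuq koy uru yfh kbtz ewhpw iyblf wbbov app
Final line 9: app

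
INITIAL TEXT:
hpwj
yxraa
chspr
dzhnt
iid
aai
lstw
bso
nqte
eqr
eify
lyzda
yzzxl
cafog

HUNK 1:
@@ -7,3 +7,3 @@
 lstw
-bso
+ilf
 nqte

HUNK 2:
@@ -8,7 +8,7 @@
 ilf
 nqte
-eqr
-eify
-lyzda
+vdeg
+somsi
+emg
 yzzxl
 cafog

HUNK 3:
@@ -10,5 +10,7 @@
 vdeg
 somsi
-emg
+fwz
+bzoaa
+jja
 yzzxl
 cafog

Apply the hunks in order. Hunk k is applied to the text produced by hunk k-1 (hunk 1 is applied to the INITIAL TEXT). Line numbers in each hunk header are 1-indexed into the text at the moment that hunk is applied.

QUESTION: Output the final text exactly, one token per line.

Answer: hpwj
yxraa
chspr
dzhnt
iid
aai
lstw
ilf
nqte
vdeg
somsi
fwz
bzoaa
jja
yzzxl
cafog

Derivation:
Hunk 1: at line 7 remove [bso] add [ilf] -> 14 lines: hpwj yxraa chspr dzhnt iid aai lstw ilf nqte eqr eify lyzda yzzxl cafog
Hunk 2: at line 8 remove [eqr,eify,lyzda] add [vdeg,somsi,emg] -> 14 lines: hpwj yxraa chspr dzhnt iid aai lstw ilf nqte vdeg somsi emg yzzxl cafog
Hunk 3: at line 10 remove [emg] add [fwz,bzoaa,jja] -> 16 lines: hpwj yxraa chspr dzhnt iid aai lstw ilf nqte vdeg somsi fwz bzoaa jja yzzxl cafog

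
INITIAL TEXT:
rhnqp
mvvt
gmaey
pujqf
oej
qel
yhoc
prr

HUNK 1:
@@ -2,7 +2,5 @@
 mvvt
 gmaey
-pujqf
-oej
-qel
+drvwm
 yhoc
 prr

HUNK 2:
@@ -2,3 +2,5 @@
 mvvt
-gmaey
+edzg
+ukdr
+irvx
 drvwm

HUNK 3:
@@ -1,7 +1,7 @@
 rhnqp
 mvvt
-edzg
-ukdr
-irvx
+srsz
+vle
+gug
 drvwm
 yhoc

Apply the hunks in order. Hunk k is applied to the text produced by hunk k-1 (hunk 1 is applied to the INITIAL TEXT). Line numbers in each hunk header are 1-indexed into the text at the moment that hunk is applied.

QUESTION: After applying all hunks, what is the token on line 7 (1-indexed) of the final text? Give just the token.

Answer: yhoc

Derivation:
Hunk 1: at line 2 remove [pujqf,oej,qel] add [drvwm] -> 6 lines: rhnqp mvvt gmaey drvwm yhoc prr
Hunk 2: at line 2 remove [gmaey] add [edzg,ukdr,irvx] -> 8 lines: rhnqp mvvt edzg ukdr irvx drvwm yhoc prr
Hunk 3: at line 1 remove [edzg,ukdr,irvx] add [srsz,vle,gug] -> 8 lines: rhnqp mvvt srsz vle gug drvwm yhoc prr
Final line 7: yhoc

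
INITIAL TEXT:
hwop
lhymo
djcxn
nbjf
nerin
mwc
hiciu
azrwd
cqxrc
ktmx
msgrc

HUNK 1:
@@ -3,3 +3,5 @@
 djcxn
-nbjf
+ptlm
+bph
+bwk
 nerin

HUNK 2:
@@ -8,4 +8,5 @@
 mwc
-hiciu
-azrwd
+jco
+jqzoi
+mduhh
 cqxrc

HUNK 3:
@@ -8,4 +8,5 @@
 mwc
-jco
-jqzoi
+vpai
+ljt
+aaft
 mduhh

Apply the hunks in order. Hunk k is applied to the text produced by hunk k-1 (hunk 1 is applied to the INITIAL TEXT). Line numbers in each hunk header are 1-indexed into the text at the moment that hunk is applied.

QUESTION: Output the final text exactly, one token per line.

Hunk 1: at line 3 remove [nbjf] add [ptlm,bph,bwk] -> 13 lines: hwop lhymo djcxn ptlm bph bwk nerin mwc hiciu azrwd cqxrc ktmx msgrc
Hunk 2: at line 8 remove [hiciu,azrwd] add [jco,jqzoi,mduhh] -> 14 lines: hwop lhymo djcxn ptlm bph bwk nerin mwc jco jqzoi mduhh cqxrc ktmx msgrc
Hunk 3: at line 8 remove [jco,jqzoi] add [vpai,ljt,aaft] -> 15 lines: hwop lhymo djcxn ptlm bph bwk nerin mwc vpai ljt aaft mduhh cqxrc ktmx msgrc

Answer: hwop
lhymo
djcxn
ptlm
bph
bwk
nerin
mwc
vpai
ljt
aaft
mduhh
cqxrc
ktmx
msgrc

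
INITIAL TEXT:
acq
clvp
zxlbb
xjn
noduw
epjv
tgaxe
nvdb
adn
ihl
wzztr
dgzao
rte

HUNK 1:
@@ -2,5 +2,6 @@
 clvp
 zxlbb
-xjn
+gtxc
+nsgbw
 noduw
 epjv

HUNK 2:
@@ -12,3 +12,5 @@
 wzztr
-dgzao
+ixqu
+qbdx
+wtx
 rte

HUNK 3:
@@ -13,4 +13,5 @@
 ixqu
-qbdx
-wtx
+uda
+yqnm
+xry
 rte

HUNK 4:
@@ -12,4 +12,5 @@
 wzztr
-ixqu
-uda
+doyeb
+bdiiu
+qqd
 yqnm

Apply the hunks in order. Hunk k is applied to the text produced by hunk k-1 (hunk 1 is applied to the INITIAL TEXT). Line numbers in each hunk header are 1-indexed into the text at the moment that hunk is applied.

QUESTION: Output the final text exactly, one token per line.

Hunk 1: at line 2 remove [xjn] add [gtxc,nsgbw] -> 14 lines: acq clvp zxlbb gtxc nsgbw noduw epjv tgaxe nvdb adn ihl wzztr dgzao rte
Hunk 2: at line 12 remove [dgzao] add [ixqu,qbdx,wtx] -> 16 lines: acq clvp zxlbb gtxc nsgbw noduw epjv tgaxe nvdb adn ihl wzztr ixqu qbdx wtx rte
Hunk 3: at line 13 remove [qbdx,wtx] add [uda,yqnm,xry] -> 17 lines: acq clvp zxlbb gtxc nsgbw noduw epjv tgaxe nvdb adn ihl wzztr ixqu uda yqnm xry rte
Hunk 4: at line 12 remove [ixqu,uda] add [doyeb,bdiiu,qqd] -> 18 lines: acq clvp zxlbb gtxc nsgbw noduw epjv tgaxe nvdb adn ihl wzztr doyeb bdiiu qqd yqnm xry rte

Answer: acq
clvp
zxlbb
gtxc
nsgbw
noduw
epjv
tgaxe
nvdb
adn
ihl
wzztr
doyeb
bdiiu
qqd
yqnm
xry
rte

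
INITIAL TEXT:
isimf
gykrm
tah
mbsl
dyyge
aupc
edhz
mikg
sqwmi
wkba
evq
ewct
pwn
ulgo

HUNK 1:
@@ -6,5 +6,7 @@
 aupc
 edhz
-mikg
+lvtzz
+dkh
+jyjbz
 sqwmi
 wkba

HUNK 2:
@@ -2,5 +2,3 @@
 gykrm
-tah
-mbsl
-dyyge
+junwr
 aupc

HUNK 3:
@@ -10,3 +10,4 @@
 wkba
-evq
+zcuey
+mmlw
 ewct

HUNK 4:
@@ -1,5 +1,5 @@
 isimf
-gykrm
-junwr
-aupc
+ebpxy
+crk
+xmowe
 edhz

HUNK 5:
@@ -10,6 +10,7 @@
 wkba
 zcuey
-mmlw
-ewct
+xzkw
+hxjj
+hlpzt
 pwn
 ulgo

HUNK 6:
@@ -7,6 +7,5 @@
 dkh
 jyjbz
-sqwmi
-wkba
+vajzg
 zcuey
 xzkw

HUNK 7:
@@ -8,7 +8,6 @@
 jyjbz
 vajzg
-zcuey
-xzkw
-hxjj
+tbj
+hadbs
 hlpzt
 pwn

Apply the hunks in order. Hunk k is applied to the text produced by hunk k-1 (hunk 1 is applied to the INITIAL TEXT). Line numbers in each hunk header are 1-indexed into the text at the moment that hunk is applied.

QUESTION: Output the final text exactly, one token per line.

Hunk 1: at line 6 remove [mikg] add [lvtzz,dkh,jyjbz] -> 16 lines: isimf gykrm tah mbsl dyyge aupc edhz lvtzz dkh jyjbz sqwmi wkba evq ewct pwn ulgo
Hunk 2: at line 2 remove [tah,mbsl,dyyge] add [junwr] -> 14 lines: isimf gykrm junwr aupc edhz lvtzz dkh jyjbz sqwmi wkba evq ewct pwn ulgo
Hunk 3: at line 10 remove [evq] add [zcuey,mmlw] -> 15 lines: isimf gykrm junwr aupc edhz lvtzz dkh jyjbz sqwmi wkba zcuey mmlw ewct pwn ulgo
Hunk 4: at line 1 remove [gykrm,junwr,aupc] add [ebpxy,crk,xmowe] -> 15 lines: isimf ebpxy crk xmowe edhz lvtzz dkh jyjbz sqwmi wkba zcuey mmlw ewct pwn ulgo
Hunk 5: at line 10 remove [mmlw,ewct] add [xzkw,hxjj,hlpzt] -> 16 lines: isimf ebpxy crk xmowe edhz lvtzz dkh jyjbz sqwmi wkba zcuey xzkw hxjj hlpzt pwn ulgo
Hunk 6: at line 7 remove [sqwmi,wkba] add [vajzg] -> 15 lines: isimf ebpxy crk xmowe edhz lvtzz dkh jyjbz vajzg zcuey xzkw hxjj hlpzt pwn ulgo
Hunk 7: at line 8 remove [zcuey,xzkw,hxjj] add [tbj,hadbs] -> 14 lines: isimf ebpxy crk xmowe edhz lvtzz dkh jyjbz vajzg tbj hadbs hlpzt pwn ulgo

Answer: isimf
ebpxy
crk
xmowe
edhz
lvtzz
dkh
jyjbz
vajzg
tbj
hadbs
hlpzt
pwn
ulgo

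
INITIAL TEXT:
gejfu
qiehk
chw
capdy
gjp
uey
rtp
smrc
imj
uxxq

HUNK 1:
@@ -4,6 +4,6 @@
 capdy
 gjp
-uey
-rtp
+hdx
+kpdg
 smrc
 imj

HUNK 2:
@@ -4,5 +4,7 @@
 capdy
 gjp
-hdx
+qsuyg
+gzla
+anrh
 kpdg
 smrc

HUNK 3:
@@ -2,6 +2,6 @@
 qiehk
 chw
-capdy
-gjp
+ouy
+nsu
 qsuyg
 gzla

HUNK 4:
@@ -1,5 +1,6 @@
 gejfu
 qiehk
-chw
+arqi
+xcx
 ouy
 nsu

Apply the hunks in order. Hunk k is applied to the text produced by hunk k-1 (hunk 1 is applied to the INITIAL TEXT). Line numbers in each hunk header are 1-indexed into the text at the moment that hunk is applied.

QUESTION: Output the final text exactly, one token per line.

Hunk 1: at line 4 remove [uey,rtp] add [hdx,kpdg] -> 10 lines: gejfu qiehk chw capdy gjp hdx kpdg smrc imj uxxq
Hunk 2: at line 4 remove [hdx] add [qsuyg,gzla,anrh] -> 12 lines: gejfu qiehk chw capdy gjp qsuyg gzla anrh kpdg smrc imj uxxq
Hunk 3: at line 2 remove [capdy,gjp] add [ouy,nsu] -> 12 lines: gejfu qiehk chw ouy nsu qsuyg gzla anrh kpdg smrc imj uxxq
Hunk 4: at line 1 remove [chw] add [arqi,xcx] -> 13 lines: gejfu qiehk arqi xcx ouy nsu qsuyg gzla anrh kpdg smrc imj uxxq

Answer: gejfu
qiehk
arqi
xcx
ouy
nsu
qsuyg
gzla
anrh
kpdg
smrc
imj
uxxq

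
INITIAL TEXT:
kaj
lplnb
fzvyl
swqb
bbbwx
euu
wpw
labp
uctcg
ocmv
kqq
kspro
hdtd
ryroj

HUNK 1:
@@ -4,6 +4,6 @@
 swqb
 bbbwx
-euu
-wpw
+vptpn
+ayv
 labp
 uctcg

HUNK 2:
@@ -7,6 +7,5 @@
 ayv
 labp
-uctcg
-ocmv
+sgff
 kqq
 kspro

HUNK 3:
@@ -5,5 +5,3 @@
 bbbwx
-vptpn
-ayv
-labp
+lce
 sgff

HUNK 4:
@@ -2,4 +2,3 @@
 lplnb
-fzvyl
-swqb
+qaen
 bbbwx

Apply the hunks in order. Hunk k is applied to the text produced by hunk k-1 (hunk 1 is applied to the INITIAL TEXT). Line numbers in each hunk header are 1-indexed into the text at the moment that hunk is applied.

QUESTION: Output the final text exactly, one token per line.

Answer: kaj
lplnb
qaen
bbbwx
lce
sgff
kqq
kspro
hdtd
ryroj

Derivation:
Hunk 1: at line 4 remove [euu,wpw] add [vptpn,ayv] -> 14 lines: kaj lplnb fzvyl swqb bbbwx vptpn ayv labp uctcg ocmv kqq kspro hdtd ryroj
Hunk 2: at line 7 remove [uctcg,ocmv] add [sgff] -> 13 lines: kaj lplnb fzvyl swqb bbbwx vptpn ayv labp sgff kqq kspro hdtd ryroj
Hunk 3: at line 5 remove [vptpn,ayv,labp] add [lce] -> 11 lines: kaj lplnb fzvyl swqb bbbwx lce sgff kqq kspro hdtd ryroj
Hunk 4: at line 2 remove [fzvyl,swqb] add [qaen] -> 10 lines: kaj lplnb qaen bbbwx lce sgff kqq kspro hdtd ryroj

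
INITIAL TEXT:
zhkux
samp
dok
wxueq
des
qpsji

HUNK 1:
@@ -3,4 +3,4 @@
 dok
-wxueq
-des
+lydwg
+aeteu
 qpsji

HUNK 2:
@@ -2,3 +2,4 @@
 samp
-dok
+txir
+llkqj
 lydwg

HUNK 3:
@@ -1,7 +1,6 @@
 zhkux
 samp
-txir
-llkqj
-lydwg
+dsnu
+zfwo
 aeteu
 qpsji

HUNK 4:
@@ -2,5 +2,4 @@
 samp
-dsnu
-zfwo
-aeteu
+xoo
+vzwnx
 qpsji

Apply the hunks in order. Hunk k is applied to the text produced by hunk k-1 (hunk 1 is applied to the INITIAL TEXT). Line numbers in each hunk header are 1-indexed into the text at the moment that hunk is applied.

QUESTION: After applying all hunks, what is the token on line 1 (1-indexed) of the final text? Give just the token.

Hunk 1: at line 3 remove [wxueq,des] add [lydwg,aeteu] -> 6 lines: zhkux samp dok lydwg aeteu qpsji
Hunk 2: at line 2 remove [dok] add [txir,llkqj] -> 7 lines: zhkux samp txir llkqj lydwg aeteu qpsji
Hunk 3: at line 1 remove [txir,llkqj,lydwg] add [dsnu,zfwo] -> 6 lines: zhkux samp dsnu zfwo aeteu qpsji
Hunk 4: at line 2 remove [dsnu,zfwo,aeteu] add [xoo,vzwnx] -> 5 lines: zhkux samp xoo vzwnx qpsji
Final line 1: zhkux

Answer: zhkux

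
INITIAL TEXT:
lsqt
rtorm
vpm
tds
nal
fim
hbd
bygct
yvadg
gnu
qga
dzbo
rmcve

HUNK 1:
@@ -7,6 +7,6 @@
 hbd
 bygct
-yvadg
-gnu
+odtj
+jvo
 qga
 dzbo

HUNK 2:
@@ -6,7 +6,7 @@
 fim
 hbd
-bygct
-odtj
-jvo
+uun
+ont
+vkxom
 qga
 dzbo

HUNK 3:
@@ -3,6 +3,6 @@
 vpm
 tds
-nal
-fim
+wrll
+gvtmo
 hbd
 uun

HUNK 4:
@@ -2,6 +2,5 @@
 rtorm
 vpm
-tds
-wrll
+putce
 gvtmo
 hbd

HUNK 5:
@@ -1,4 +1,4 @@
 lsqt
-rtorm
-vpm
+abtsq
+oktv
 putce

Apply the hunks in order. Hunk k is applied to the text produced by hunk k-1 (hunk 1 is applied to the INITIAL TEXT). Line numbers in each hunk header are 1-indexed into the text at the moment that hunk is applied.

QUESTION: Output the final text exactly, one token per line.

Answer: lsqt
abtsq
oktv
putce
gvtmo
hbd
uun
ont
vkxom
qga
dzbo
rmcve

Derivation:
Hunk 1: at line 7 remove [yvadg,gnu] add [odtj,jvo] -> 13 lines: lsqt rtorm vpm tds nal fim hbd bygct odtj jvo qga dzbo rmcve
Hunk 2: at line 6 remove [bygct,odtj,jvo] add [uun,ont,vkxom] -> 13 lines: lsqt rtorm vpm tds nal fim hbd uun ont vkxom qga dzbo rmcve
Hunk 3: at line 3 remove [nal,fim] add [wrll,gvtmo] -> 13 lines: lsqt rtorm vpm tds wrll gvtmo hbd uun ont vkxom qga dzbo rmcve
Hunk 4: at line 2 remove [tds,wrll] add [putce] -> 12 lines: lsqt rtorm vpm putce gvtmo hbd uun ont vkxom qga dzbo rmcve
Hunk 5: at line 1 remove [rtorm,vpm] add [abtsq,oktv] -> 12 lines: lsqt abtsq oktv putce gvtmo hbd uun ont vkxom qga dzbo rmcve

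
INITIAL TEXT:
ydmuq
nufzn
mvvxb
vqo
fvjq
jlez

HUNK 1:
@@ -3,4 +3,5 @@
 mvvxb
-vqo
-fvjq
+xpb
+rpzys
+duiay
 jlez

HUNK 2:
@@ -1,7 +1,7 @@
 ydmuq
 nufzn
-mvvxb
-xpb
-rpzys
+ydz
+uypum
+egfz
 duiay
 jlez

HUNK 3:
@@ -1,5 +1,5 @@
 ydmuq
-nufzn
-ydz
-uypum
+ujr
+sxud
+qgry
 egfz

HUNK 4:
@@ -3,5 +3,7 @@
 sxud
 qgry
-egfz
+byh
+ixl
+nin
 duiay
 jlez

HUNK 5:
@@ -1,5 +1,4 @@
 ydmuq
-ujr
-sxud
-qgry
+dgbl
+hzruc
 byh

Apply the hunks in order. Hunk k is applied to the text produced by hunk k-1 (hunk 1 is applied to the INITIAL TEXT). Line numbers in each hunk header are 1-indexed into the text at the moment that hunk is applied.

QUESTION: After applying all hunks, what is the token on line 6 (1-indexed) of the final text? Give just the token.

Answer: nin

Derivation:
Hunk 1: at line 3 remove [vqo,fvjq] add [xpb,rpzys,duiay] -> 7 lines: ydmuq nufzn mvvxb xpb rpzys duiay jlez
Hunk 2: at line 1 remove [mvvxb,xpb,rpzys] add [ydz,uypum,egfz] -> 7 lines: ydmuq nufzn ydz uypum egfz duiay jlez
Hunk 3: at line 1 remove [nufzn,ydz,uypum] add [ujr,sxud,qgry] -> 7 lines: ydmuq ujr sxud qgry egfz duiay jlez
Hunk 4: at line 3 remove [egfz] add [byh,ixl,nin] -> 9 lines: ydmuq ujr sxud qgry byh ixl nin duiay jlez
Hunk 5: at line 1 remove [ujr,sxud,qgry] add [dgbl,hzruc] -> 8 lines: ydmuq dgbl hzruc byh ixl nin duiay jlez
Final line 6: nin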